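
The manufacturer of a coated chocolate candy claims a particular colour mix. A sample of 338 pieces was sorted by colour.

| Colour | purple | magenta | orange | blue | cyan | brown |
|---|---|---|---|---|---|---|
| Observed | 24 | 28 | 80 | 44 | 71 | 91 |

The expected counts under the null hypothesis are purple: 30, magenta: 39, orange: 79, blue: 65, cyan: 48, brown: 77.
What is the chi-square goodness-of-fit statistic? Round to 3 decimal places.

cat          O        E   (O−E)²/E
purple      24       30     1.2000
magenta     28       39     3.1026
orange      80       79     0.0127
blue        44       65     6.7846
cyan        71       48    11.0208
brown       91       77     2.5455
Sum = 24.666

24.666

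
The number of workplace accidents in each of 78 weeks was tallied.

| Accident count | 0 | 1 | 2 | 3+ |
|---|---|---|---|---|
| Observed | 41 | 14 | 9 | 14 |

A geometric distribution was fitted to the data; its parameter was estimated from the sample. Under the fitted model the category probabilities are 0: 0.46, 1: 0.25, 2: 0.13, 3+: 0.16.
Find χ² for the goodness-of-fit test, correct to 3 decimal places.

Expected counts E_i = n·p_i: 78×0.46 = 35.88, 78×0.25 = 19.5, 78×0.13 = 10.14, 78×0.16 = 12.48.
0: (41 − 35.88)²/35.88 = 26.2144/35.88 = 0.7306
1: (14 − 19.5)²/19.5 = 30.25/19.5 = 1.5513
2: (9 − 10.14)²/10.14 = 1.2996/10.14 = 0.1282
3+: (14 − 12.48)²/12.48 = 2.3104/12.48 = 0.1851
Sum = 2.595

2.595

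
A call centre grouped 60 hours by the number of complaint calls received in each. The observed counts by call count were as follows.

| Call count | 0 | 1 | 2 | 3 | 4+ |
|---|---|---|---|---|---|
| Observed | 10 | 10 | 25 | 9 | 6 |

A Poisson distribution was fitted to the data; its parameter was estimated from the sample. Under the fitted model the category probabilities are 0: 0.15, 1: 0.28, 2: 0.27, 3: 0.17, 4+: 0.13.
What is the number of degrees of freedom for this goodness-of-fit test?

3

There are k = 5 categories and 1 parameter estimated from the data, so df = 5 − 1 − 1 = 3.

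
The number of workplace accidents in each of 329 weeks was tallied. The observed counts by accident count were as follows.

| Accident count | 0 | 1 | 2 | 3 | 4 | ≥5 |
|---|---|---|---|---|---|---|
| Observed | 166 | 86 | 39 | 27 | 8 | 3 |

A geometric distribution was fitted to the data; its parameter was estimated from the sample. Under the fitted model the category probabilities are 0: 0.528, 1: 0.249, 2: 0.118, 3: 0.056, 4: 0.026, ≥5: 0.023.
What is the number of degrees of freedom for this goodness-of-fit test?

There are k = 6 categories and 1 parameter estimated from the data, so df = 6 − 1 − 1 = 4.

4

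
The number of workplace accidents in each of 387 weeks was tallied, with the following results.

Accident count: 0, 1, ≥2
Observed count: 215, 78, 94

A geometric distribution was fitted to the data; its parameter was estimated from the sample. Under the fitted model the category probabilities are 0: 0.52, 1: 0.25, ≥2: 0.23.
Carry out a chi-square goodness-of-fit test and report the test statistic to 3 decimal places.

Expected counts E_i = n·p_i: 387×0.52 = 201.24, 387×0.25 = 96.75, 387×0.23 = 89.01.
0: (215 − 201.24)²/201.24 = 189.3376/201.24 = 0.9409
1: (78 − 96.75)²/96.75 = 351.5625/96.75 = 3.6337
≥2: (94 − 89.01)²/89.01 = 24.9001/89.01 = 0.2797
Sum = 4.854

4.854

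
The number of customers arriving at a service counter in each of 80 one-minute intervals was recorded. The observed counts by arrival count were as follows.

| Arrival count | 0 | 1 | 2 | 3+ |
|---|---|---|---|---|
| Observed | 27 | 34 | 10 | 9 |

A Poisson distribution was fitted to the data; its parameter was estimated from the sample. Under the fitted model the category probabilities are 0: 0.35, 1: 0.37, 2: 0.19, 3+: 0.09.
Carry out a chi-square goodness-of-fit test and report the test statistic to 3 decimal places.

2.919

Expected counts E_i = n·p_i: 80×0.35 = 28, 80×0.37 = 29.6, 80×0.19 = 15.2, 80×0.09 = 7.2.
χ² = (27−28)²/28 + (34−29.6)²/29.6 + (10−15.2)²/15.2 + (9−7.2)²/7.2
   = 0.0357 + 0.6541 + 1.7789 + 0.4500
Sum = 2.919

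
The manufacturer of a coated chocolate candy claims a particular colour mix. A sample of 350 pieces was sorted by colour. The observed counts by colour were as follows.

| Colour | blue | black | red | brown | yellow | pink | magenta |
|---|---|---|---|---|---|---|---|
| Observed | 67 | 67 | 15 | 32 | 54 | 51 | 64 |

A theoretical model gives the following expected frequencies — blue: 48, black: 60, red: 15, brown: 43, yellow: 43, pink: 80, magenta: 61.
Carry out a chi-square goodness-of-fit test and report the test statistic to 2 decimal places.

24.63

χ² = (67−48)²/48 + (67−60)²/60 + (15−15)²/15 + (32−43)²/43 + (54−43)²/43 + (51−80)²/80 + (64−61)²/61
   = 7.521 + 0.817 + 0.000 + 2.814 + 2.814 + 10.513 + 0.148
Sum = 24.63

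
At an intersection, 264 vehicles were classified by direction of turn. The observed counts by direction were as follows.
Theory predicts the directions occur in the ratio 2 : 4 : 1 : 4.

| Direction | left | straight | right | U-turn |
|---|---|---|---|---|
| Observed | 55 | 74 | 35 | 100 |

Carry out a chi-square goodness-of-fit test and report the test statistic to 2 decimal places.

11.27

Ratio total = 11. Expected counts: 264×2/11 = 48, 264×4/11 = 96, 264×1/11 = 24, 264×4/11 = 96.
χ² = (55−48)²/48 + (74−96)²/96 + (35−24)²/24 + (100−96)²/96
   = 1.021 + 5.042 + 5.042 + 0.167
Sum = 11.27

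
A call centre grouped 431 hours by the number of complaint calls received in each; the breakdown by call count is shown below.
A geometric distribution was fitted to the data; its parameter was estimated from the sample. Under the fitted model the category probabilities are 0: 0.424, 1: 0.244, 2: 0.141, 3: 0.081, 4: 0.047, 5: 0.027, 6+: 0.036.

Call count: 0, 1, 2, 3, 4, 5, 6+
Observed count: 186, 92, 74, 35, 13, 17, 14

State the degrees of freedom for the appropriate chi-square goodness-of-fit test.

5

There are k = 7 categories and 1 parameter estimated from the data, so df = 7 − 1 − 1 = 5.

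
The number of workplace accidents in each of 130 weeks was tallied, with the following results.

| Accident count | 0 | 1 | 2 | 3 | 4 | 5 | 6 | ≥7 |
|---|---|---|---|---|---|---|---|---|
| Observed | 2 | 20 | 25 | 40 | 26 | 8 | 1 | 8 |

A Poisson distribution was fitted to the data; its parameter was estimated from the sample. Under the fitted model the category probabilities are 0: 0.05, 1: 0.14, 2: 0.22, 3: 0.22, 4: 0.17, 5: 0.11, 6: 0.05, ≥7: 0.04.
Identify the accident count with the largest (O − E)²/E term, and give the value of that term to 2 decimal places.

6, 4.65

Expected counts E_i = n·p_i: 130×0.05 = 6.5, 130×0.14 = 18.2, 130×0.22 = 28.6, 130×0.22 = 28.6, 130×0.17 = 22.1, 130×0.11 = 14.3, 130×0.05 = 6.5, 130×0.04 = 5.2.
0: (2 − 6.5)²/6.5 = 20.25/6.5 = 3.115
1: (20 − 18.2)²/18.2 = 3.24/18.2 = 0.178
2: (25 − 28.6)²/28.6 = 12.96/28.6 = 0.453
3: (40 − 28.6)²/28.6 = 129.96/28.6 = 4.544
4: (26 − 22.1)²/22.1 = 15.21/22.1 = 0.688
5: (8 − 14.3)²/14.3 = 39.69/14.3 = 2.776
6: (1 − 6.5)²/6.5 = 30.25/6.5 = 4.654
≥7: (8 − 5.2)²/5.2 = 7.84/5.2 = 1.508
The largest term is for 6: 4.65.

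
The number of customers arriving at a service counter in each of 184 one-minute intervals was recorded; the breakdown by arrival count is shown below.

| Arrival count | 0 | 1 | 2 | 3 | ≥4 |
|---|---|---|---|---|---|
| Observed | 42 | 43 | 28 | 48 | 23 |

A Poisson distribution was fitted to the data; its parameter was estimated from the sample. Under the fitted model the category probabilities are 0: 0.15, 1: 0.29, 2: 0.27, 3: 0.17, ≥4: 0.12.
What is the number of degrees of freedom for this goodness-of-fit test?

3

There are k = 5 categories and 1 parameter estimated from the data, so df = 5 − 1 − 1 = 3.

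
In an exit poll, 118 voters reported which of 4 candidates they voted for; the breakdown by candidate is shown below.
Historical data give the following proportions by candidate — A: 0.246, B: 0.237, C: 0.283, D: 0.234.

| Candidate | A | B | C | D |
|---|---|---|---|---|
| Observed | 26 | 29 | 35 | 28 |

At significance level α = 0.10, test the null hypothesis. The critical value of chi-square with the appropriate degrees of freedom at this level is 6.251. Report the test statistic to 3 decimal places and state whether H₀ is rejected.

0.437; do not reject

Expected counts E_i = n·p_i: 118×0.246 = 29.028, 118×0.237 = 27.966, 118×0.283 = 33.394, 118×0.234 = 27.612.
χ² = (26−29.028)²/29.028 + (29−27.966)²/27.966 + (35−33.394)²/33.394 + (28−27.612)²/27.612
   = 0.3159 + 0.0382 + 0.0772 + 0.0055
Sum = 0.437
df = 3. Since 0.437 < 6.251, we do not reject H₀.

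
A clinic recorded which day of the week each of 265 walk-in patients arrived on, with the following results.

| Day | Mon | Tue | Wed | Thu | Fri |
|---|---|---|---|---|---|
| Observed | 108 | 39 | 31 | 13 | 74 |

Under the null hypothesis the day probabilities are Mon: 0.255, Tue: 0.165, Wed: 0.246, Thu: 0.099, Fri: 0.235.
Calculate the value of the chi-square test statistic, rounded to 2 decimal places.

51.51

Expected counts E_i = n·p_i: 265×0.255 = 67.575, 265×0.165 = 43.725, 265×0.246 = 65.19, 265×0.099 = 26.235, 265×0.235 = 62.275.
cat         O        E   (O−E)²/E
Mon       108   67.575     24.183
Tue        39   43.725      0.511
Wed        31    65.19     17.932
Thu        13   26.235      6.677
Fri        74   62.275      2.208
Sum = 51.51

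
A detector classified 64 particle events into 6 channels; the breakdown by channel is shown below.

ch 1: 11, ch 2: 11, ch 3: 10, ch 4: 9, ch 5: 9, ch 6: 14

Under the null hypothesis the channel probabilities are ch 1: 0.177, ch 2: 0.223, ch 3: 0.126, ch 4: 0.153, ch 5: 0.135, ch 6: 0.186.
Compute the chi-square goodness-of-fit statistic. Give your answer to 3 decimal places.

Expected counts E_i = n·p_i: 64×0.177 = 11.328, 64×0.223 = 14.272, 64×0.126 = 8.064, 64×0.153 = 9.792, 64×0.135 = 8.64, 64×0.186 = 11.904.
χ² = (11−11.328)²/11.328 + (11−14.272)²/14.272 + (10−8.064)²/8.064 + (9−9.792)²/9.792 + (9−8.64)²/8.64 + (14−11.904)²/11.904
   = 0.0095 + 0.7501 + 0.4648 + 0.0641 + 0.0150 + 0.3691
Sum = 1.673

1.673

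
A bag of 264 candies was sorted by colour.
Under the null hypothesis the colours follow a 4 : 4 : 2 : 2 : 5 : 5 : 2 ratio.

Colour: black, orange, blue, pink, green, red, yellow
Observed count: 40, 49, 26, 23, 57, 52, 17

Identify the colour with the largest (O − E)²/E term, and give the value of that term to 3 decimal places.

Ratio total = 24. Expected counts: 264×4/24 = 44, 264×4/24 = 44, 264×2/24 = 22, 264×2/24 = 22, 264×5/24 = 55, 264×5/24 = 55, 264×2/24 = 22.
black: (40 − 44)²/44 = 16/44 = 0.3636
orange: (49 − 44)²/44 = 25/44 = 0.5682
blue: (26 − 22)²/22 = 16/22 = 0.7273
pink: (23 − 22)²/22 = 1/22 = 0.0455
green: (57 − 55)²/55 = 4/55 = 0.0727
red: (52 − 55)²/55 = 9/55 = 0.1636
yellow: (17 − 22)²/22 = 25/22 = 1.1364
The largest term is for yellow: 1.136.

yellow, 1.136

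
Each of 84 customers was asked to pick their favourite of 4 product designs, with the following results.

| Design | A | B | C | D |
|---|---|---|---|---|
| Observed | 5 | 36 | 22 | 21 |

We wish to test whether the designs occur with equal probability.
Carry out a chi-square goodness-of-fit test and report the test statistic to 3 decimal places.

Expected count for each of the 4 categories: 84/4 = 21.
A: (5 − 21)²/21 = 256/21 = 12.1905
B: (36 − 21)²/21 = 225/21 = 10.7143
C: (22 − 21)²/21 = 1/21 = 0.0476
D: (21 − 21)²/21 = 0/21 = 0.0000
Sum = 22.952

22.952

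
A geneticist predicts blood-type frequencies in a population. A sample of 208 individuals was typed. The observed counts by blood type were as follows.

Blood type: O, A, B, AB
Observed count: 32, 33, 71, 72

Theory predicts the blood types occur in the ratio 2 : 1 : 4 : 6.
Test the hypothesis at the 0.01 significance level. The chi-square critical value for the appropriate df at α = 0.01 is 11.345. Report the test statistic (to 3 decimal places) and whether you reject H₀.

24.828; reject

Ratio total = 13. Expected counts: 208×2/13 = 32, 208×1/13 = 16, 208×4/13 = 64, 208×6/13 = 96.
O: (32 − 32)²/32 = 0/32 = 0.0000
A: (33 − 16)²/16 = 289/16 = 18.0625
B: (71 − 64)²/64 = 49/64 = 0.7656
AB: (72 − 96)²/96 = 576/96 = 6.0000
Sum = 24.828
df = 3. Since 24.828 > 11.345, we reject H₀.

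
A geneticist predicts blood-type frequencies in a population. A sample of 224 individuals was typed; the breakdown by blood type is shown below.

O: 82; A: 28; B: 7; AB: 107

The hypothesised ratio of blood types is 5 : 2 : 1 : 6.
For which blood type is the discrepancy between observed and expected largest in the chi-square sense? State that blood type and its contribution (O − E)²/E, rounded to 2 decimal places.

Ratio total = 14. Expected counts: 224×5/14 = 80, 224×2/14 = 32, 224×1/14 = 16, 224×6/14 = 96.
χ² = (82−80)²/80 + (28−32)²/32 + (7−16)²/16 + (107−96)²/96
   = 0.050 + 0.500 + 5.063 + 1.260
The largest term is for B: 5.06.

B, 5.06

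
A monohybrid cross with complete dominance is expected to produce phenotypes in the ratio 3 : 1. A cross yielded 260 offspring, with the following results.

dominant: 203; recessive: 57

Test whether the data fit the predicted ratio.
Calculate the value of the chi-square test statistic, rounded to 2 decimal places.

Ratio total = 4. Expected counts: 260×3/4 = 195, 260×1/4 = 65.
cat            O        E   (O−E)²/E
dominant     203      195      0.328
recessive     57       65      0.985
Sum = 1.31

1.31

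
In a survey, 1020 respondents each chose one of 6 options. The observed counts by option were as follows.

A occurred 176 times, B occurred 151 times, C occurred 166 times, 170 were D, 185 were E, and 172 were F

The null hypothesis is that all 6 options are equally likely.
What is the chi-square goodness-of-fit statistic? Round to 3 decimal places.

Under H₀ each category has probability 1/6, so each expected count is 1020/6 = 170.
cat         O        E   (O−E)²/E
A         176      170     0.2118
B         151      170     2.1235
C         166      170     0.0941
D         170      170     0.0000
E         185      170     1.3235
F         172      170     0.0235
Sum = 3.776

3.776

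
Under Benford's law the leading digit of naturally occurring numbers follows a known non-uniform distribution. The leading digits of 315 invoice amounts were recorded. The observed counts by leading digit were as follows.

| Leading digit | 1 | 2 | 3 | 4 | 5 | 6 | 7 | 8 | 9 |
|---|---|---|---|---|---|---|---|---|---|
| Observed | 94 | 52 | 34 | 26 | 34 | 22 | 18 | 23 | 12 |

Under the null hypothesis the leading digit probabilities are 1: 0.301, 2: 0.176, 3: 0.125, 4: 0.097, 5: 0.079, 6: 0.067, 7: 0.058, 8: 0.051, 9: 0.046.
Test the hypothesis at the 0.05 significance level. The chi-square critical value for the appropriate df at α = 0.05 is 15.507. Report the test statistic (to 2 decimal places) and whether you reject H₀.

8.44; do not reject

Expected counts E_i = n·p_i: 315×0.301 = 94.815, 315×0.176 = 55.44, 315×0.125 = 39.375, 315×0.097 = 30.555, 315×0.079 = 24.885, 315×0.067 = 21.105, 315×0.058 = 18.27, 315×0.051 = 16.065, 315×0.046 = 14.49.
1: (94 − 94.815)²/94.815 = 0.664225/94.815 = 0.007
2: (52 − 55.44)²/55.44 = 11.8336/55.44 = 0.213
3: (34 − 39.375)²/39.375 = 28.890625/39.375 = 0.734
4: (26 − 30.555)²/30.555 = 20.748025/30.555 = 0.679
5: (34 − 24.885)²/24.885 = 83.083225/24.885 = 3.339
6: (22 − 21.105)²/21.105 = 0.801025/21.105 = 0.038
7: (18 − 18.27)²/18.27 = 0.0729/18.27 = 0.004
8: (23 − 16.065)²/16.065 = 48.094225/16.065 = 2.994
9: (12 − 14.49)²/14.49 = 6.2001/14.49 = 0.428
Sum = 8.44
df = 8. Since 8.44 < 15.507, we do not reject H₀.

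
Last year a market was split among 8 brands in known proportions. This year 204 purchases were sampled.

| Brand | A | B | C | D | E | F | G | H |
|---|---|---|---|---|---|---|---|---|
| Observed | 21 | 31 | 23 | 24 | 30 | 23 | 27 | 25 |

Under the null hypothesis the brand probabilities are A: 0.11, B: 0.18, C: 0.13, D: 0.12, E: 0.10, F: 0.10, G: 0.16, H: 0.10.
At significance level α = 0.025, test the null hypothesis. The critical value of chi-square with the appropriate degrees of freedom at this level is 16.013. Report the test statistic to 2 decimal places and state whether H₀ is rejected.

Expected counts E_i = n·p_i: 204×0.11 = 22.44, 204×0.18 = 36.72, 204×0.13 = 26.52, 204×0.12 = 24.48, 204×0.10 = 20.4, 204×0.10 = 20.4, 204×0.16 = 32.64, 204×0.10 = 20.4.
cat         O        E   (O−E)²/E
A          21    22.44      0.092
B          31    36.72      0.891
C          23    26.52      0.467
D          24    24.48      0.009
E          30     20.4      4.518
F          23     20.4      0.331
G          27    32.64      0.975
H          25     20.4      1.037
Sum = 8.32
df = 7. Since 8.32 < 16.013, we do not reject H₀.

8.32; do not reject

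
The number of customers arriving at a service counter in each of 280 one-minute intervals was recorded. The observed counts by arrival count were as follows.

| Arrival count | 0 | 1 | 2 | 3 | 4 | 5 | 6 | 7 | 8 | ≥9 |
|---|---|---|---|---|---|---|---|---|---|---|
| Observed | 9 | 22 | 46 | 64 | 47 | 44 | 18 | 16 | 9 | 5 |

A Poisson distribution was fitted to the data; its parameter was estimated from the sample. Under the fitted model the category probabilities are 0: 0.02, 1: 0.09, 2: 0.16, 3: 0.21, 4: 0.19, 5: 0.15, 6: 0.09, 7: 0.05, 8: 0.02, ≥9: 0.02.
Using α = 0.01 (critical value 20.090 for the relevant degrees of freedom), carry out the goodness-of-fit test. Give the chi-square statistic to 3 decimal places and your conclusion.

8.252; do not reject

Expected counts E_i = n·p_i: 280×0.02 = 5.6, 280×0.09 = 25.2, 280×0.16 = 44.8, 280×0.21 = 58.8, 280×0.19 = 53.2, 280×0.15 = 42, 280×0.09 = 25.2, 280×0.05 = 14, 280×0.02 = 5.6, 280×0.02 = 5.6.
χ² = (9−5.6)²/5.6 + (22−25.2)²/25.2 + (46−44.8)²/44.8 + (64−58.8)²/58.8 + (47−53.2)²/53.2 + (44−42)²/42 + (18−25.2)²/25.2 + (16−14)²/14 + (9−5.6)²/5.6 + (5−5.6)²/5.6
   = 2.0643 + 0.4063 + 0.0321 + 0.4599 + 0.7226 + 0.0952 + 2.0571 + 0.2857 + 2.0643 + 0.0643
Sum = 8.252
df = 8. Since 8.252 < 20.090, we do not reject H₀.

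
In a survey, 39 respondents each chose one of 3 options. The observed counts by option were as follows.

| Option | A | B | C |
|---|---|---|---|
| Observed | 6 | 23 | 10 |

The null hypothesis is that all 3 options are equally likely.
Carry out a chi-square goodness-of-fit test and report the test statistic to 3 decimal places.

Expected count for each of the 3 categories: 39/3 = 13.
cat         O        E   (O−E)²/E
A           6       13     3.7692
B          23       13     7.6923
C          10       13     0.6923
Sum = 12.154

12.154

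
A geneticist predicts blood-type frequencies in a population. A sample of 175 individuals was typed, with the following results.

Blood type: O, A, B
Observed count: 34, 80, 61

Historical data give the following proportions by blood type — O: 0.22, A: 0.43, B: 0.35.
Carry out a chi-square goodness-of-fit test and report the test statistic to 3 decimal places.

0.827

Expected counts E_i = n·p_i: 175×0.22 = 38.5, 175×0.43 = 75.25, 175×0.35 = 61.25.
χ² = (34−38.5)²/38.5 + (80−75.25)²/75.25 + (61−61.25)²/61.25
   = 0.5260 + 0.2998 + 0.0010
Sum = 0.827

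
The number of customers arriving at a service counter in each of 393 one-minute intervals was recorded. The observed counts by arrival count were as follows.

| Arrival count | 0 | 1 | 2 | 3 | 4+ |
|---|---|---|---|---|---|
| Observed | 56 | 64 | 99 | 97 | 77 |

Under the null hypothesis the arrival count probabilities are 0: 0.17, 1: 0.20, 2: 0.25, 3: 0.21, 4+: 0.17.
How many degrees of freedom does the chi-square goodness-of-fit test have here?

There are k = 5 categories and no parameters were estimated from the data, so df = 5 − 1 = 4.

4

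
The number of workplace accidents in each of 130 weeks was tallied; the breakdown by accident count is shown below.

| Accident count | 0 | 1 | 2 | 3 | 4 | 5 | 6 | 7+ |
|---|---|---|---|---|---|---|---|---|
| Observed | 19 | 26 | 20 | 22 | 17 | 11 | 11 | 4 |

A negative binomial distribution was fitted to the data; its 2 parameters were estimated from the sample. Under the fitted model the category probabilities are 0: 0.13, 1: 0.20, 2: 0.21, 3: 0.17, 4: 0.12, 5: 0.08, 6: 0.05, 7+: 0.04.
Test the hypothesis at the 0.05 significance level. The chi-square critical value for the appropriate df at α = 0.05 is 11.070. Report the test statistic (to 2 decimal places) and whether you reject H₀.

Expected counts E_i = n·p_i: 130×0.13 = 16.9, 130×0.20 = 26, 130×0.21 = 27.3, 130×0.17 = 22.1, 130×0.12 = 15.6, 130×0.08 = 10.4, 130×0.05 = 6.5, 130×0.04 = 5.2.
0: (19 − 16.9)²/16.9 = 4.41/16.9 = 0.261
1: (26 − 26)²/26 = 0/26 = 0.000
2: (20 − 27.3)²/27.3 = 53.29/27.3 = 1.952
3: (22 − 22.1)²/22.1 = 0.01/22.1 = 0.000
4: (17 − 15.6)²/15.6 = 1.96/15.6 = 0.126
5: (11 − 10.4)²/10.4 = 0.36/10.4 = 0.035
6: (11 − 6.5)²/6.5 = 20.25/6.5 = 3.115
7+: (4 − 5.2)²/5.2 = 1.44/5.2 = 0.277
Sum = 5.77
df = 5. Since 5.77 < 11.070, we do not reject H₀.

5.77; do not reject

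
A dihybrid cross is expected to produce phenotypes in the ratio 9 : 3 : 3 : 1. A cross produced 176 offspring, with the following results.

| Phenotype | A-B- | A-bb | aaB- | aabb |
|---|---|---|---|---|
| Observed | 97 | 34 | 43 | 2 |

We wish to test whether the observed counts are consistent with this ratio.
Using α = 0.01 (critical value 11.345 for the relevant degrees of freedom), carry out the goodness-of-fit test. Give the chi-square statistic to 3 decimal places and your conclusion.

10.465; do not reject

Ratio total = 16. Expected counts: 176×9/16 = 99, 176×3/16 = 33, 176×3/16 = 33, 176×1/16 = 11.
A-B-: (97 − 99)²/99 = 4/99 = 0.0404
A-bb: (34 − 33)²/33 = 1/33 = 0.0303
aaB-: (43 − 33)²/33 = 100/33 = 3.0303
aabb: (2 − 11)²/11 = 81/11 = 7.3636
Sum = 10.465
df = 3. Since 10.465 < 11.345, we do not reject H₀.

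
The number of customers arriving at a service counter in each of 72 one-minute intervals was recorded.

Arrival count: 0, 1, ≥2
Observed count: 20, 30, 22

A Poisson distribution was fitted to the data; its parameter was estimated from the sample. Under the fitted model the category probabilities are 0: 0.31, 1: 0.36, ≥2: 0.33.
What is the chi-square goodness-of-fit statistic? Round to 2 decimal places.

Expected counts E_i = n·p_i: 72×0.31 = 22.32, 72×0.36 = 25.92, 72×0.33 = 23.76.
0: (20 − 22.32)²/22.32 = 5.3824/22.32 = 0.241
1: (30 − 25.92)²/25.92 = 16.6464/25.92 = 0.642
≥2: (22 − 23.76)²/23.76 = 3.0976/23.76 = 0.130
Sum = 1.01

1.01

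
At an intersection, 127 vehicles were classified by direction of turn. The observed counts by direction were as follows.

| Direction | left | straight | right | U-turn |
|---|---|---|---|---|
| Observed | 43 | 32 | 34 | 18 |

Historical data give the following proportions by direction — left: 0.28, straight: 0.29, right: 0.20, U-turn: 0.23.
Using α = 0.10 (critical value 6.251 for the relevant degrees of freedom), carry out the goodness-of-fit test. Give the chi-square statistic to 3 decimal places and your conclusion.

Expected counts E_i = n·p_i: 127×0.28 = 35.56, 127×0.29 = 36.83, 127×0.20 = 25.4, 127×0.23 = 29.21.
cat           O        E   (O−E)²/E
left         43    35.56     1.5566
straight     32    36.83     0.6334
right        34     25.4     2.9118
U-turn       18    29.21     4.3021
Sum = 9.404
df = 3. Since 9.404 > 6.251, we reject H₀.

9.404; reject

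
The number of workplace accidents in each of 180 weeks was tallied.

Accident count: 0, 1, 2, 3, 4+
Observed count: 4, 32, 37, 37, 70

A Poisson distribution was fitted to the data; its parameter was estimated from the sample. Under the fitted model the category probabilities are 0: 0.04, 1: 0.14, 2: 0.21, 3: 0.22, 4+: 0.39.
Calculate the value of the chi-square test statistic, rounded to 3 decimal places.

Expected counts E_i = n·p_i: 180×0.04 = 7.2, 180×0.14 = 25.2, 180×0.21 = 37.8, 180×0.22 = 39.6, 180×0.39 = 70.2.
0: (4 − 7.2)²/7.2 = 10.24/7.2 = 1.4222
1: (32 − 25.2)²/25.2 = 46.24/25.2 = 1.8349
2: (37 − 37.8)²/37.8 = 0.64/37.8 = 0.0169
3: (37 − 39.6)²/39.6 = 6.76/39.6 = 0.1707
4+: (70 − 70.2)²/70.2 = 0.04/70.2 = 0.0006
Sum = 3.445

3.445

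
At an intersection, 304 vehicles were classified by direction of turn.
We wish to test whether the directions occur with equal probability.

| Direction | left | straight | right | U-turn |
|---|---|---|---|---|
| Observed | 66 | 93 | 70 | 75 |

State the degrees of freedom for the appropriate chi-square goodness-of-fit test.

There are k = 4 categories and no parameters were estimated from the data, so df = 4 − 1 = 3.

3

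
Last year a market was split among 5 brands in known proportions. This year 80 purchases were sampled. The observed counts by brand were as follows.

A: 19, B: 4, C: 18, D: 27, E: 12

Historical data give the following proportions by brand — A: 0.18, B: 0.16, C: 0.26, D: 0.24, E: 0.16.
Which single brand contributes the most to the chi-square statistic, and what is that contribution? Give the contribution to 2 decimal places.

Expected counts E_i = n·p_i: 80×0.18 = 14.4, 80×0.16 = 12.8, 80×0.26 = 20.8, 80×0.24 = 19.2, 80×0.16 = 12.8.
χ² = (19−14.4)²/14.4 + (4−12.8)²/12.8 + (18−20.8)²/20.8 + (27−19.2)²/19.2 + (12−12.8)²/12.8
   = 1.469 + 6.050 + 0.377 + 3.169 + 0.050
The largest term is for B: 6.05.

B, 6.05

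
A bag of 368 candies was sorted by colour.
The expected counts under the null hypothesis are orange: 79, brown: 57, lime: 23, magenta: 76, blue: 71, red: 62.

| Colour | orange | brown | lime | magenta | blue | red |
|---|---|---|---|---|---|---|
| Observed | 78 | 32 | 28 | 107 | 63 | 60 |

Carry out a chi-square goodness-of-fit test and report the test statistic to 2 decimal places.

orange: (78 − 79)²/79 = 1/79 = 0.013
brown: (32 − 57)²/57 = 625/57 = 10.965
lime: (28 − 23)²/23 = 25/23 = 1.087
magenta: (107 − 76)²/76 = 961/76 = 12.645
blue: (63 − 71)²/71 = 64/71 = 0.901
red: (60 − 62)²/62 = 4/62 = 0.065
Sum = 25.68

25.68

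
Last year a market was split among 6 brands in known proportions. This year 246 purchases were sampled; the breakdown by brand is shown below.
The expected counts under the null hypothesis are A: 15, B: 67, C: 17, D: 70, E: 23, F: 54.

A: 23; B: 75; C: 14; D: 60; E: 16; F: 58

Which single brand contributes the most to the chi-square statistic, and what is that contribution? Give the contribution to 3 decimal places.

χ² = (23−15)²/15 + (75−67)²/67 + (14−17)²/17 + (60−70)²/70 + (16−23)²/23 + (58−54)²/54
   = 4.2667 + 0.9552 + 0.5294 + 1.4286 + 2.1304 + 0.2963
The largest term is for A: 4.267.

A, 4.267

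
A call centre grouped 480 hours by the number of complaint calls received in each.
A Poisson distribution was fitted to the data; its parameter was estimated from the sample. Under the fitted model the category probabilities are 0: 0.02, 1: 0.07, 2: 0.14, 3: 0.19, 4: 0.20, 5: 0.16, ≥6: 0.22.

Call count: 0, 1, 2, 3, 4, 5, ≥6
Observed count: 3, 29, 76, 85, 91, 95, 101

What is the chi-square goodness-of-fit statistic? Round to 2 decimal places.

11.51

Expected counts E_i = n·p_i: 480×0.02 = 9.6, 480×0.07 = 33.6, 480×0.14 = 67.2, 480×0.19 = 91.2, 480×0.20 = 96, 480×0.16 = 76.8, 480×0.22 = 105.6.
0: (3 − 9.6)²/9.6 = 43.56/9.6 = 4.538
1: (29 − 33.6)²/33.6 = 21.16/33.6 = 0.630
2: (76 − 67.2)²/67.2 = 77.44/67.2 = 1.152
3: (85 − 91.2)²/91.2 = 38.44/91.2 = 0.421
4: (91 − 96)²/96 = 25/96 = 0.260
5: (95 − 76.8)²/76.8 = 331.24/76.8 = 4.313
≥6: (101 − 105.6)²/105.6 = 21.16/105.6 = 0.200
Sum = 11.51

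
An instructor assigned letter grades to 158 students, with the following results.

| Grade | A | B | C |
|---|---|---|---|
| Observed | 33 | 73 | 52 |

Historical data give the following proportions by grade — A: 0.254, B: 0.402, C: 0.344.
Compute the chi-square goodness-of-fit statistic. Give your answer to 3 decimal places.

Expected counts E_i = n·p_i: 158×0.254 = 40.132, 158×0.402 = 63.516, 158×0.344 = 54.352.
A: (33 − 40.132)²/40.132 = 50.865424/40.132 = 1.2675
B: (73 − 63.516)²/63.516 = 89.946256/63.516 = 1.4161
C: (52 − 54.352)²/54.352 = 5.531904/54.352 = 0.1018
Sum = 2.785

2.785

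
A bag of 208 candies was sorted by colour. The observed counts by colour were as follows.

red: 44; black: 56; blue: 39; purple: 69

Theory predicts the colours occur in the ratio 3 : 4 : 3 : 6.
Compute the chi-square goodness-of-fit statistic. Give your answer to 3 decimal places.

1.987

Ratio total = 16. Expected counts: 208×3/16 = 39, 208×4/16 = 52, 208×3/16 = 39, 208×6/16 = 78.
red: (44 − 39)²/39 = 25/39 = 0.6410
black: (56 − 52)²/52 = 16/52 = 0.3077
blue: (39 − 39)²/39 = 0/39 = 0.0000
purple: (69 − 78)²/78 = 81/78 = 1.0385
Sum = 1.987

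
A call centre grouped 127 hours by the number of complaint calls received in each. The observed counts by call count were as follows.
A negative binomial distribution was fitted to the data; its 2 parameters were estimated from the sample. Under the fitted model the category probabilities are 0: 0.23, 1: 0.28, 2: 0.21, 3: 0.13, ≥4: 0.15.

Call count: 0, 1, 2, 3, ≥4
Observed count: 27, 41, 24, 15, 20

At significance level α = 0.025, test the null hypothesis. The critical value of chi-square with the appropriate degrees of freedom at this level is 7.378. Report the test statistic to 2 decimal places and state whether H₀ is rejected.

Expected counts E_i = n·p_i: 127×0.23 = 29.21, 127×0.28 = 35.56, 127×0.21 = 26.67, 127×0.13 = 16.51, 127×0.15 = 19.05.
cat         O        E   (O−E)²/E
0          27    29.21      0.167
1          41    35.56      0.832
2          24    26.67      0.267
3          15    16.51      0.138
≥4         20    19.05      0.047
Sum = 1.45
df = 2. Since 1.45 < 7.378, we do not reject H₀.

1.45; do not reject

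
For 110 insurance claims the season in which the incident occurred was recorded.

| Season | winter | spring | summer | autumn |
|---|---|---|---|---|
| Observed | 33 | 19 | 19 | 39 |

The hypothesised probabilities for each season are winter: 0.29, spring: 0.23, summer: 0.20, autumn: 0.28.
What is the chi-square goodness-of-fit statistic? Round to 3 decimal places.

Expected counts E_i = n·p_i: 110×0.29 = 31.9, 110×0.23 = 25.3, 110×0.20 = 22, 110×0.28 = 30.8.
cat         O        E   (O−E)²/E
winter     33     31.9     0.0379
spring     19     25.3     1.5688
summer     19       22     0.4091
autumn     39     30.8     2.1831
Sum = 4.199

4.199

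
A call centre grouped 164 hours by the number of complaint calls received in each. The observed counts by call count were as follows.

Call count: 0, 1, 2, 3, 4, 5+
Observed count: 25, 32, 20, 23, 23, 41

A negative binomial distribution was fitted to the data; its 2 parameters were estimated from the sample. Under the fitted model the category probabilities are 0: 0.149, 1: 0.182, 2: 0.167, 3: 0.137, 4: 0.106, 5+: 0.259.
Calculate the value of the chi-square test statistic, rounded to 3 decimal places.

Expected counts E_i = n·p_i: 164×0.149 = 24.436, 164×0.182 = 29.848, 164×0.167 = 27.388, 164×0.137 = 22.468, 164×0.106 = 17.384, 164×0.259 = 42.476.
cat         O        E   (O−E)²/E
0          25   24.436     0.0130
1          32   29.848     0.1552
2          20   27.388     1.9929
3          23   22.468     0.0126
4          23   17.384     1.8143
5+         41   42.476     0.0513
Sum = 4.039

4.039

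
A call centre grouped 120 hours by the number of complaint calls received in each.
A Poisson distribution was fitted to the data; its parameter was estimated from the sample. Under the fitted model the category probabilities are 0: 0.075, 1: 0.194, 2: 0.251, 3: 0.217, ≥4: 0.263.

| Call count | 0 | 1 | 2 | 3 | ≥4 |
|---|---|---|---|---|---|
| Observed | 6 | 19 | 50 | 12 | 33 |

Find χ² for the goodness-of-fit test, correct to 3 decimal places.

22.544

Expected counts E_i = n·p_i: 120×0.075 = 9, 120×0.194 = 23.28, 120×0.251 = 30.12, 120×0.217 = 26.04, 120×0.263 = 31.56.
cat         O        E   (O−E)²/E
0           6        9     1.0000
1          19    23.28     0.7869
2          50    30.12    13.1213
3          12    26.04     7.5700
≥4         33    31.56     0.0657
Sum = 22.544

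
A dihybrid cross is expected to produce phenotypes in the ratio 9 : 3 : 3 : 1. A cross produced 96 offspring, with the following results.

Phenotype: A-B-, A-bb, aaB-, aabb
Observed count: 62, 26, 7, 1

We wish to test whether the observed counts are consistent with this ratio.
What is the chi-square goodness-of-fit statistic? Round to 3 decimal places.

Ratio total = 16. Expected counts: 96×9/16 = 54, 96×3/16 = 18, 96×3/16 = 18, 96×1/16 = 6.
A-B-: (62 − 54)²/54 = 64/54 = 1.1852
A-bb: (26 − 18)²/18 = 64/18 = 3.5556
aaB-: (7 − 18)²/18 = 121/18 = 6.7222
aabb: (1 − 6)²/6 = 25/6 = 4.1667
Sum = 15.630

15.630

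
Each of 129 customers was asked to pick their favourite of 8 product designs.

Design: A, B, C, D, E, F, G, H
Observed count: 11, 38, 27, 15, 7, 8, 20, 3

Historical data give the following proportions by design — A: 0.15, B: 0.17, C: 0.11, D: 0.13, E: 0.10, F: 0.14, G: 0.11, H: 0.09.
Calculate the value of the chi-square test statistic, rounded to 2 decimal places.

44.20

Expected counts E_i = n·p_i: 129×0.15 = 19.35, 129×0.17 = 21.93, 129×0.11 = 14.19, 129×0.13 = 16.77, 129×0.10 = 12.9, 129×0.14 = 18.06, 129×0.11 = 14.19, 129×0.09 = 11.61.
cat         O        E   (O−E)²/E
A          11    19.35      3.603
B          38    21.93     11.776
C          27    14.19     11.564
D          15    16.77      0.187
E           7     12.9      2.698
F           8    18.06      5.604
G          20    14.19      2.379
H           3    11.61      6.385
Sum = 44.20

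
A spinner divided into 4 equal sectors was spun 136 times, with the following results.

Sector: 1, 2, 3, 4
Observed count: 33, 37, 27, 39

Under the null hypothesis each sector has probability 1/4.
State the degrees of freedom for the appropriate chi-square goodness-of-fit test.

3

There are k = 4 categories and no parameters were estimated from the data, so df = 4 − 1 = 3.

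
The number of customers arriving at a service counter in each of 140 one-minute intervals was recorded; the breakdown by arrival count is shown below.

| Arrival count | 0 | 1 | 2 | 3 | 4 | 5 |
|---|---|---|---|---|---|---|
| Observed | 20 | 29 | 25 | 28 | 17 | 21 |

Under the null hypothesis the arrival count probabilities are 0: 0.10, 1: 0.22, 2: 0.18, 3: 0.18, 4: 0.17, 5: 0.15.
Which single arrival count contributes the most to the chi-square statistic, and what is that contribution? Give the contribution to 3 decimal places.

Expected counts E_i = n·p_i: 140×0.10 = 14, 140×0.22 = 30.8, 140×0.18 = 25.2, 140×0.18 = 25.2, 140×0.17 = 23.8, 140×0.15 = 21.
cat         O        E   (O−E)²/E
0          20       14     2.5714
1          29     30.8     0.1052
2          25     25.2     0.0016
3          28     25.2     0.3111
4          17     23.8     1.9429
5          21       21     0.0000
The largest term is for 0: 2.571.

0, 2.571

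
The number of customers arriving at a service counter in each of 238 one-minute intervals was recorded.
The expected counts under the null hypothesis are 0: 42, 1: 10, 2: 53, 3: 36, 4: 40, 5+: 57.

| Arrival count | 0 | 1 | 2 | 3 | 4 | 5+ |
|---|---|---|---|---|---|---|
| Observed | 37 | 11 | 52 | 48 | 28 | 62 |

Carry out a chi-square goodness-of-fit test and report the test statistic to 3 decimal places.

8.753

χ² = (37−42)²/42 + (11−10)²/10 + (52−53)²/53 + (48−36)²/36 + (28−40)²/40 + (62−57)²/57
   = 0.5952 + 0.1000 + 0.0189 + 4.0000 + 3.6000 + 0.4386
Sum = 8.753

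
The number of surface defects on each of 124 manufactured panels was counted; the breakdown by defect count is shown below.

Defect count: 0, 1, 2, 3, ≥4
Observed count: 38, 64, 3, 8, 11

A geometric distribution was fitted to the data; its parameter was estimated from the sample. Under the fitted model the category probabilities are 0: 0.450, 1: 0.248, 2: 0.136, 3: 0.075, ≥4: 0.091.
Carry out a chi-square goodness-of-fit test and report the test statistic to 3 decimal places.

53.211

Expected counts E_i = n·p_i: 124×0.450 = 55.8, 124×0.248 = 30.752, 124×0.136 = 16.864, 124×0.075 = 9.3, 124×0.091 = 11.284.
cat         O        E   (O−E)²/E
0          38     55.8     5.6781
1          64   30.752    35.9466
2           3   16.864    11.3977
3           8      9.3     0.1817
≥4         11   11.284     0.0071
Sum = 53.211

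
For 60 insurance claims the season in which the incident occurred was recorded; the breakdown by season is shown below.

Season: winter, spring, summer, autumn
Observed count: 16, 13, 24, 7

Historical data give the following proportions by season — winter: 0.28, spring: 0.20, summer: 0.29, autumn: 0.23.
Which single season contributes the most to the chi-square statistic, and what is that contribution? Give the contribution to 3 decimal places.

Expected counts E_i = n·p_i: 60×0.28 = 16.8, 60×0.20 = 12, 60×0.29 = 17.4, 60×0.23 = 13.8.
winter: (16 − 16.8)²/16.8 = 0.64/16.8 = 0.0381
spring: (13 − 12)²/12 = 1/12 = 0.0833
summer: (24 − 17.4)²/17.4 = 43.56/17.4 = 2.5034
autumn: (7 − 13.8)²/13.8 = 46.24/13.8 = 3.3507
The largest term is for autumn: 3.351.

autumn, 3.351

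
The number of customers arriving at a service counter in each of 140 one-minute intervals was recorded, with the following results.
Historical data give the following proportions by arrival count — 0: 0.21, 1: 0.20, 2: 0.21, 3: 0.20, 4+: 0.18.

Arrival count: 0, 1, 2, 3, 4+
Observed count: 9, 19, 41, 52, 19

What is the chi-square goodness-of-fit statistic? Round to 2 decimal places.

43.72

Expected counts E_i = n·p_i: 140×0.21 = 29.4, 140×0.20 = 28, 140×0.21 = 29.4, 140×0.20 = 28, 140×0.18 = 25.2.
0: (9 − 29.4)²/29.4 = 416.16/29.4 = 14.155
1: (19 − 28)²/28 = 81/28 = 2.893
2: (41 − 29.4)²/29.4 = 134.56/29.4 = 4.577
3: (52 − 28)²/28 = 576/28 = 20.571
4+: (19 − 25.2)²/25.2 = 38.44/25.2 = 1.525
Sum = 43.72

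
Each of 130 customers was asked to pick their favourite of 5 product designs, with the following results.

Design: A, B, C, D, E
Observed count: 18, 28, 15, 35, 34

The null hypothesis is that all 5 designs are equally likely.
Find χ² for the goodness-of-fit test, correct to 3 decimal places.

Under H₀ each category has probability 1/5, so each expected count is 130/5 = 26.
cat         O        E   (O−E)²/E
A          18       26     2.4615
B          28       26     0.1538
C          15       26     4.6538
D          35       26     3.1154
E          34       26     2.4615
Sum = 12.846

12.846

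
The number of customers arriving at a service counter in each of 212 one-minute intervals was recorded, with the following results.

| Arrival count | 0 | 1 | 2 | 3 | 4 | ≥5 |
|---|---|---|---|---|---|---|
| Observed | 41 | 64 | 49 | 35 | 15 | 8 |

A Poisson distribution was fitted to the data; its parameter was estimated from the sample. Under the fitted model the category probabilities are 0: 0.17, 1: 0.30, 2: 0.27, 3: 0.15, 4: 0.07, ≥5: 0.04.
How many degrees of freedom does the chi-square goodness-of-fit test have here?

4

There are k = 6 categories and 1 parameter estimated from the data, so df = 6 − 1 − 1 = 4.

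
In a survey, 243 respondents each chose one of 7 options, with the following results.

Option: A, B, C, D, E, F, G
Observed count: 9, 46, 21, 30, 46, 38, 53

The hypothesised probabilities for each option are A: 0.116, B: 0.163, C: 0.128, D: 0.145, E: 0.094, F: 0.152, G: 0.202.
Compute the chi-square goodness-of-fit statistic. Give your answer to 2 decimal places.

41.97

Expected counts E_i = n·p_i: 243×0.116 = 28.188, 243×0.163 = 39.609, 243×0.128 = 31.104, 243×0.145 = 35.235, 243×0.094 = 22.842, 243×0.152 = 36.936, 243×0.202 = 49.086.
χ² = (9−28.188)²/28.188 + (46−39.609)²/39.609 + (21−31.104)²/31.104 + (30−35.235)²/35.235 + (46−22.842)²/22.842 + (38−36.936)²/36.936 + (53−49.086)²/49.086
   = 13.062 + 1.031 + 3.282 + 0.778 + 23.478 + 0.031 + 0.312
Sum = 41.97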